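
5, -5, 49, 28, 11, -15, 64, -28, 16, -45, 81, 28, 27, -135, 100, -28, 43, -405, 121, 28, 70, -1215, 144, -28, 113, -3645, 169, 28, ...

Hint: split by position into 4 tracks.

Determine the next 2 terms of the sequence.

The terms cycle through 4 interleaved subsequences.
Track A: 5, 11, 16, 27, 43, 70, 113 — Fibonacci-style (each term is the sum of the two before it).
Track B: -5, -15, -45, -135, -405, -1215, -3645 — geometric with ratio 3.
Track C: 49, 64, 81, 100, 121, 144, 169 — the squares 7², 8², 9², ….
Track D: 28, -28, 28, -28, 28, -28, 28 — alternating ±28.
Term 29 comes from track A (its 8th entry): 183.
Position 30 falls in track B as its term 8, giving -10935.

183, -10935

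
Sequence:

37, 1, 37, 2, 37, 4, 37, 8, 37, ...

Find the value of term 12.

32

Positions 1, 3, 5, … form one subsequence and positions 2, 4, 6, … form another.
Stream A: 37, 37, 37, 37, 37. Always 37.
Stream B: 1, 2, 4, 8. Powers 2^0, 2^1, 2^2, ….
Position 12 falls in stream B as its term 6, giving 32.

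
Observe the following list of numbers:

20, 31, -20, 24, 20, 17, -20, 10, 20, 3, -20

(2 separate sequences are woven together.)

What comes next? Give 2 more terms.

-4, 20

Split by position mod 2 into 2 tracks.
Track A: 20, -20, 20, -20, 20, -20. Alternating ±20.
Track B: 31, 24, 17, 10, 3. Arithmetic, step −7.
Position 12 → track B, term 6 = -4.
The 13th slot belongs to track A; its 7th term is 20.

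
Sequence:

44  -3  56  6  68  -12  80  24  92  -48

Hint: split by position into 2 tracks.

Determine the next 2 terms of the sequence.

104, 96

The terms cycle through 2 interleaved subsequences.
Subsequence A: 44, 56, 68, 80, 92. Arithmetic with common difference +12.
Subsequence B: -3, 6, -12, 24, -48. Geometric with ratio -2.
The 11th slot belongs to subsequence A; its 6th term is 104.
Position 12 → subsequence B, term 6 = 96.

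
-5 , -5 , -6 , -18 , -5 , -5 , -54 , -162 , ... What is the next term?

-5

Reading positions in blocks of 4 reveals the pattern AABB — 2 tracks woven together.
Track A = -5, -5, -5, -5: the constant sequence -5.
Track B = -6, -18, -54, -162: a geometric progression (common ratio 3).
The 9th slot belongs to track A; its 5th term is -5.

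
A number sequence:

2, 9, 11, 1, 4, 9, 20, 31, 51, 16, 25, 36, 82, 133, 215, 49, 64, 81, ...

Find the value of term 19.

348

Reading positions in blocks of 6 reveals the pattern AAABBB — 2 tracks woven together.
Track A: 2, 9, 11, 20, 31, 51, 82, 133, 215. Fibonacci-style (each term is the sum of the two before it).
Track B: 1, 4, 9, 16, 25, 36, 49, 64, 81. Consecutive squares n² from n = 1.
Term 19 comes from track A (its 10th entry): 348.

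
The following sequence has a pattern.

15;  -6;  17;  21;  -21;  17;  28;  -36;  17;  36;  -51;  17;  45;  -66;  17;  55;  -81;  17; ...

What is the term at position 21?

17

Read the sequence 3 terms at a time; column i is its own pattern.
Stream A = 15, 21, 28, 36, 45, 55: triangular numbers starting at T_5.
Stream B = -6, -21, -36, -51, -66, -81: subtracting 15 each time.
Stream C = 17, 17, 17, 17, 17, 17: always 17.
The 21st slot belongs to stream C; its 7th term is 17.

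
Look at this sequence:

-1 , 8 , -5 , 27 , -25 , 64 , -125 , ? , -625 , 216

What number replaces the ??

Positions 1, 3, 5, … form one subsequence and positions 2, 4, 6, … form another.
Track A: -1, -5, -25, -125, -625 — geometric with ratio 5.
Track B: 8, 27, 64, ?, 216 — the cubes 2³, 3³, 4³, ….
So the missing entry in track B is 125.

125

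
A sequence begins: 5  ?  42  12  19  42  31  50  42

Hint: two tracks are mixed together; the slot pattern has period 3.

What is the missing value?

7

The slot pattern repeats as AAB (period 3), so there are 2 interleaved tracks.
Track A: 5, ?, 12, 19, 31, 50 — Fibonacci-style (each term is the sum of the two before it).
Track B: 42, 42, 42 — constant 42.
Track A's pattern makes the blank 7.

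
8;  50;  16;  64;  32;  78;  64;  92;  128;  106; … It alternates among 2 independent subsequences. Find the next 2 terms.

256, 120

Taking every 2nd term gives 2 separate tracks.
Track A: 8, 16, 32, 64, 128. Successive powers of 2.
Track B: 50, 64, 78, 92, 106. Arithmetic with common difference +14.
Term 11 comes from track A (its 6th entry): 256.
Position 12 → track B, term 6 = 120.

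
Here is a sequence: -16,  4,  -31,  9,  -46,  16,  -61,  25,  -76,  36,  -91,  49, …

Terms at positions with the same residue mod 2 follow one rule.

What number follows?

Taking every 2nd term gives 2 separate tracks.
Track A is -16, -31, -46, -61, -76, -91, which is linear: a_n = -1 − 15·n.
Track B is 4, 9, 16, 25, 36, 49, which is the squares 2², 3², 4², ….
Term 13 comes from track A (its 7th entry): -106.

-106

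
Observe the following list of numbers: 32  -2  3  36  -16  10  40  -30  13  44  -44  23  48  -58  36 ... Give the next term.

52

Split by position mod 3 into 3 tracks.
Track A: 32, 36, 40, 44, 48 (linear: a_n = 28 + 4·n).
Track B: -2, -16, -30, -44, -58 (subtracting 14 each time).
Track C: 3, 10, 13, 23, 36 (a Fibonacci-like recurrence a_n = a_{n-1} + a_{n-2}).
Position 16 → track A, term 6 = 52.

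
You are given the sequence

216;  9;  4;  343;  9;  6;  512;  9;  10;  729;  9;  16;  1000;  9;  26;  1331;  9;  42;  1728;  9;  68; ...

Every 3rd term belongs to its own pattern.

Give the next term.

2197

Read the sequence 3 terms at a time; column i is its own pattern.
Stream A: 216, 343, 512, 729, 1000, 1331, 1728 (perfect cubes starting at 6³).
Stream B: 9, 9, 9, 9, 9, 9, 9 (constant 9).
Stream C: 4, 6, 10, 16, 26, 42, 68 (each term equals the sum of the previous two).
Position 22 falls in stream A as its term 8, giving 2197.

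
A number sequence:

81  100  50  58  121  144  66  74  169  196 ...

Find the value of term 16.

106

Reading positions in blocks of 4 reveals the pattern AABB — 2 tracks woven together.
Subsequence A = 81, 100, 121, 144, 169, 196: the squares 9², 10², 11², ….
Subsequence B = 50, 58, 66, 74: linear: a_n = 42 + 8·n.
Term 16 comes from subsequence B (its 8th entry): 106.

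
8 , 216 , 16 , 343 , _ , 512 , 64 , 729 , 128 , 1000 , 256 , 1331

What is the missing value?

32

The terms cycle through 2 interleaved subsequences.
Subsequence A: 8, 16, ?, 64, 128, 256. Powers 2^3, 2^4, 2^5, ….
Subsequence B: 216, 343, 512, 729, 1000, 1331. Consecutive cubes n³ from n = 6.
So the missing entry in subsequence A is 32.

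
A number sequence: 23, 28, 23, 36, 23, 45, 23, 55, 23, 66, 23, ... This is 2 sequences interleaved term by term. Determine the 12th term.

78

Positions 1, 3, 5, … form one subsequence and positions 2, 4, 6, … form another.
Stream A = 23, 23, 23, 23, 23, 23: constant 23.
Stream B = 28, 36, 45, 55, 66: triangular numbers n(n+1)/2 for n = 7, 8, ….
Term 12 comes from stream B (its 6th entry): 78.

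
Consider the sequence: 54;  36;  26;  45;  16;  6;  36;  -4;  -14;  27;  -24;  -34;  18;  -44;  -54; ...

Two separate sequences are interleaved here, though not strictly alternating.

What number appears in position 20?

Positions follow the repeating pattern ABB; grouping by letter gives 2 tracks.
Track A is 54, 45, 36, 27, 18, which is linear: a_n = 63 − 9·n.
Track B is 36, 26, 16, 6, -4, -14, -24, -34, -44, -54, which is arithmetic with common difference −10.
The 20th slot belongs to track B; its 13th term is -84.

-84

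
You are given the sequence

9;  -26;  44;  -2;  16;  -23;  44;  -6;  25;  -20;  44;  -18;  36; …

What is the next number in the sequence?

Split by position mod 4 into 4 tracks.
Stream A = 9, 16, 25, 36: perfect squares starting at 3².
Stream B = -26, -23, -20: linear: a_n = -29 + 3·n.
Stream C = 44, 44, 44: constant 44.
Stream D = -2, -6, -18: geometric with ratio 3.
The 14th slot belongs to stream B; its 4th term is -17.

-17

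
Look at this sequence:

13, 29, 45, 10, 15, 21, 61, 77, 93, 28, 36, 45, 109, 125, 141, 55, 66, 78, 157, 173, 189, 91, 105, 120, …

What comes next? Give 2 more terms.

205, 221

Reading positions in blocks of 6 reveals the pattern AAABBB — 2 tracks woven together.
Stream A = 13, 29, 45, 61, 77, 93, 109, 125, 141, 157, 173, 189: arithmetic, step +16.
Stream B = 10, 15, 21, 28, 36, 45, 55, 66, 78, 91, 105, 120: the triangular numbers T_4, T_5, ….
Term 25 comes from stream A (its 13th entry): 205.
Term 26 comes from stream A (its 14th entry): 221.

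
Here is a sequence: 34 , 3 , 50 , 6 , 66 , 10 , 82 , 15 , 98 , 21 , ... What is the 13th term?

130

Odd-indexed and even-indexed terms follow separate rules.
Subsequence A = 34, 50, 66, 82, 98: arithmetic, step +16.
Subsequence B = 3, 6, 10, 15, 21: triangular numbers n(n+1)/2 for n = 2, 3, ….
Position 13 falls in subsequence A as its term 7, giving 130.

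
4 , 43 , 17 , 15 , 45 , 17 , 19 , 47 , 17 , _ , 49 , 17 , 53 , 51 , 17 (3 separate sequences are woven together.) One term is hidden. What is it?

34

Split by position mod 3 into 3 tracks.
Stream A: 4, 15, 19, ?, 53 — a Fibonacci-like recurrence a_n = a_{n-1} + a_{n-2}.
Stream B: 43, 45, 47, 49, 51 — arithmetic, step +2.
Stream C: 17, 17, 17, 17, 17 — always 17.
The gap is stream A's term 4; the rule gives 34.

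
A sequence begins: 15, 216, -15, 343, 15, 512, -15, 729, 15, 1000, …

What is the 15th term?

-15

Taking every 2nd term gives 2 separate tracks.
Subsequence A: 15, -15, 15, -15, 15. The oscillation 15·(−1)^(n+1).
Subsequence B: 216, 343, 512, 729, 1000. Perfect cubes starting at 6³.
Position 15 falls in subsequence A as its term 8, giving -15.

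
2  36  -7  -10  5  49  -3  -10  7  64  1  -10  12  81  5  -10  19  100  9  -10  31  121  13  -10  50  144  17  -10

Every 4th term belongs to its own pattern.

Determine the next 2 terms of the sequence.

81, 169

Split by position mod 4 into 4 tracks.
Stream A = 2, 5, 7, 12, 19, 31, 50: each term equals the sum of the previous two.
Stream B = 36, 49, 64, 81, 100, 121, 144: perfect squares starting at 6².
Stream C = -7, -3, 1, 5, 9, 13, 17: adding 4 each time.
Stream D = -10, -10, -10, -10, -10, -10, -10: constant -10.
The 29th slot belongs to stream A; its 8th term is 81.
Term 30 comes from stream B (its 8th entry): 169.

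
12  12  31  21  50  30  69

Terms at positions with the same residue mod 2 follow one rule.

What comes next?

39

Taking every 2nd term gives 2 separate tracks.
Track A = 12, 31, 50, 69: arithmetic with common difference +19.
Track B = 12, 21, 30: adding 9 each time.
Position 8 → track B, term 4 = 39.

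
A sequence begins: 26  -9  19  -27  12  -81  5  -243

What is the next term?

Split by position mod 2 into 2 tracks.
Track A: 26, 19, 12, 5 — linear: a_n = 33 − 7·n.
Track B: -9, -27, -81, -243 — geometric with ratio 3.
Position 9 falls in track A as its term 5, giving -2.

-2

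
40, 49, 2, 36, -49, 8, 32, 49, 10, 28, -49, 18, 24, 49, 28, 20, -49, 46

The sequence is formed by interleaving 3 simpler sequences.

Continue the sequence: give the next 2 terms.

The terms cycle through 3 interleaved subsequences.
Track A: 40, 36, 32, 28, 24, 20 — linear: a_n = 44 − 4·n.
Track B: 49, -49, 49, -49, 49, -49 — the oscillation 49·(−1)^(n+1).
Track C: 2, 8, 10, 18, 28, 46 — a Fibonacci-like recurrence a_n = a_{n-1} + a_{n-2}.
Position 19 falls in track A as its term 7, giving 16.
The 20th slot belongs to track B; its 7th term is 49.

16, 49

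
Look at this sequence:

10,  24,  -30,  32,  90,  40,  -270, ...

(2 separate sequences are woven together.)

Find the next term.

The terms cycle through 2 interleaved subsequences.
Track A = 10, -30, 90, -270: geometric, ×-3 each step.
Track B = 24, 32, 40: linear: a_n = 16 + 8·n.
Term 8 comes from track B (its 4th entry): 48.

48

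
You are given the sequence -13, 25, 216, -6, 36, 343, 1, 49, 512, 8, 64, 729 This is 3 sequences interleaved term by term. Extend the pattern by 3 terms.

Split by position mod 3: positions 1, 4, 7, … form one track, and each other residue class forms its own.
Track A = -13, -6, 1, 8: arithmetic with common difference +7.
Track B = 25, 36, 49, 64: consecutive squares n² from n = 5.
Track C = 216, 343, 512, 729: the cubes 6³, 7³, 8³, ….
The 13th slot belongs to track A; its 5th term is 15.
Term 14 comes from track B (its 5th entry): 81.
Position 15 falls in track C as its term 5, giving 1000.

15, 81, 1000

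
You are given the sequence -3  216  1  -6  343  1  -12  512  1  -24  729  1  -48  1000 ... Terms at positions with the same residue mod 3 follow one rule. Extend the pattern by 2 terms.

Read the sequence 3 terms at a time; column i is its own pattern.
Subsequence A = -3, -6, -12, -24, -48: geometric, ×2 each step.
Subsequence B = 216, 343, 512, 729, 1000: the cubes 6³, 7³, 8³, ….
Subsequence C = 1, 1, 1, 1: the constant sequence 1.
Position 15 → subsequence C, term 5 = 1.
Term 16 comes from subsequence A (its 6th entry): -96.

1, -96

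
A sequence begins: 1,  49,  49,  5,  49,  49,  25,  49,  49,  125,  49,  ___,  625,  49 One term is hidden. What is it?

49

Reading positions in blocks of 3 reveals the pattern ABB — 2 tracks woven together.
Subsequence A = 1, 5, 25, 125, 625: a geometric progression (common ratio 5).
Subsequence B = 49, 49, 49, 49, 49, 49, 49, ?, 49: the constant sequence 49.
So the missing entry in subsequence B is 49.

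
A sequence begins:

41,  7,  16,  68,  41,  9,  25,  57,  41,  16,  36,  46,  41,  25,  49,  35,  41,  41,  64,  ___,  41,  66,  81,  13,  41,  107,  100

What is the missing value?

Taking every 4th term gives 4 separate tracks.
Track A: 41, 41, 41, 41, 41, 41, 41 — always 41.
Track B: 7, 9, 16, 25, 41, 66, 107 — a Fibonacci-like recurrence a_n = a_{n-1} + a_{n-2}.
Track C: 16, 25, 36, 49, 64, 81, 100 — perfect squares starting at 4².
Track D: 68, 57, 46, 35, ?, 13 — subtracting 11 each time.
So the missing entry in track D is 24.

24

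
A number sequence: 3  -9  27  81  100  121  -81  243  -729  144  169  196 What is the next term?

2187

Positions follow the repeating pattern AAABBB; grouping by letter gives 2 tracks.
Subsequence A: 3, -9, 27, -81, 243, -729. Geometric, ×-3 each step.
Subsequence B: 81, 100, 121, 144, 169, 196. Consecutive squares n² from n = 9.
The 13th slot belongs to subsequence A; its 7th term is 2187.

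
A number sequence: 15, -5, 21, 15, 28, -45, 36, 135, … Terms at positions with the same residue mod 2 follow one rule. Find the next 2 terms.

45, -405

The terms cycle through 2 interleaved subsequences.
Track A: 15, 21, 28, 36 (the triangular numbers T_5, T_6, …).
Track B: -5, 15, -45, 135 (multiplying by -3 each time).
Term 9 comes from track A (its 5th entry): 45.
The 10th slot belongs to track B; its 5th term is -405.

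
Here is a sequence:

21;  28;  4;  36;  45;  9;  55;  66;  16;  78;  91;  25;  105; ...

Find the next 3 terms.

120, 36, 136

Positions follow the repeating pattern AAB; grouping by letter gives 2 tracks.
Stream A: 21, 28, 36, 45, 55, 66, 78, 91, 105 — triangular numbers n(n+1)/2 for n = 6, 7, ….
Stream B: 4, 9, 16, 25 — perfect squares starting at 2².
Term 14 comes from stream A (its 10th entry): 120.
The 15th slot belongs to stream B; its 5th term is 36.
Position 16 falls in stream A as its term 11, giving 136.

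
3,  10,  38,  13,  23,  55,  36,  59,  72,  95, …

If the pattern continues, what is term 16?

652

Positions follow the repeating pattern AAB; grouping by letter gives 2 tracks.
Subsequence A: 3, 10, 13, 23, 36, 59, 95 — each term equals the sum of the previous two.
Subsequence B: 38, 55, 72 — arithmetic with common difference +17.
Term 16 comes from subsequence A (its 11th entry): 652.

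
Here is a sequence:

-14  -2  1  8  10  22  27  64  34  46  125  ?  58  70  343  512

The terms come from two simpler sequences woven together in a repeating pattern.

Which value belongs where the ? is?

216

Positions follow the repeating pattern AABB; grouping by letter gives 2 tracks.
Subsequence A: -14, -2, 10, 22, 34, 46, 58, 70 — arithmetic, step +12.
Subsequence B: 1, 8, 27, 64, 125, ?, 343, 512 — perfect cubes starting at 1³.
The gap is subsequence B's term 6; the rule gives 216.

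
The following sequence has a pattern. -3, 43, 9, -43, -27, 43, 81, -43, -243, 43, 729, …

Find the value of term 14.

The terms cycle through 2 interleaved subsequences.
Track A: -3, 9, -27, 81, -243, 729 (a geometric progression (common ratio -3)).
Track B: 43, -43, 43, -43, 43 (the oscillation 43·(−1)^(n+1)).
Position 14 → track B, term 7 = 43.

43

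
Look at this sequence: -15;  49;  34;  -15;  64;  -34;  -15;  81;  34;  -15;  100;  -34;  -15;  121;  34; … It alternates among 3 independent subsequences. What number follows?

-15

Read the sequence 3 terms at a time; column i is its own pattern.
Stream A: -15, -15, -15, -15, -15. The constant sequence -15.
Stream B: 49, 64, 81, 100, 121. Perfect squares starting at 7².
Stream C: 34, -34, 34, -34, 34. The oscillation 34·(−1)^(n+1).
Position 16 → stream A, term 6 = -15.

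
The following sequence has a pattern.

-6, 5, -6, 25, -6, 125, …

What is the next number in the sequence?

The terms cycle through 2 interleaved subsequences.
Stream A: -6, -6, -6 (always -6).
Stream B: 5, 25, 125 (successive powers of 5).
Term 7 comes from stream A (its 4th entry): -6.

-6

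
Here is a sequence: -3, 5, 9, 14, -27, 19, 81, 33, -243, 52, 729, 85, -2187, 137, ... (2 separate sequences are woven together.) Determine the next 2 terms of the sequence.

Odd-indexed and even-indexed terms follow separate rules.
Track A: -3, 9, -27, 81, -243, 729, -2187 — geometric, ×-3 each step.
Track B: 5, 14, 19, 33, 52, 85, 137 — each term equals the sum of the previous two.
Position 15 falls in track A as its term 8, giving 6561.
Position 16 falls in track B as its term 8, giving 222.

6561, 222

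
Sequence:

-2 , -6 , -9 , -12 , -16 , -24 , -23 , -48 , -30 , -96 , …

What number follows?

-37

Positions 1, 3, 5, … form one subsequence and positions 2, 4, 6, … form another.
Subsequence A: -2, -9, -16, -23, -30. Arithmetic, step −7.
Subsequence B: -6, -12, -24, -48, -96. A geometric progression (common ratio 2).
Position 11 falls in subsequence A as its term 6, giving -37.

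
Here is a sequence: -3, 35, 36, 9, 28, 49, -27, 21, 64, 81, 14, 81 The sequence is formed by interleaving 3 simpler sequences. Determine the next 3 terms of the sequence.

Split by position mod 3: positions 1, 4, 7, … form one track, and each other residue class forms its own.
Track A: -3, 9, -27, 81 — geometric, ×-3 each step.
Track B: 35, 28, 21, 14 — arithmetic, step −7.
Track C: 36, 49, 64, 81 — the squares 6², 7², 8², ….
The 13th slot belongs to track A; its 5th term is -243.
The 14th slot belongs to track B; its 5th term is 7.
The 15th slot belongs to track C; its 5th term is 100.

-243, 7, 100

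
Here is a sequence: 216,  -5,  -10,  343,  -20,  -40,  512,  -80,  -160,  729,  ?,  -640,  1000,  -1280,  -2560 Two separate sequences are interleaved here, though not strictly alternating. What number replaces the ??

Reading positions in blocks of 3 reveals the pattern ABB — 2 tracks woven together.
Track A: 216, 343, 512, 729, 1000. The cubes 6³, 7³, 8³, ….
Track B: -5, -10, -20, -40, -80, -160, ?, -640, -1280, -2560. Multiplying by 2 each time.
Filling track B at index 7 by its rule yields -320.

-320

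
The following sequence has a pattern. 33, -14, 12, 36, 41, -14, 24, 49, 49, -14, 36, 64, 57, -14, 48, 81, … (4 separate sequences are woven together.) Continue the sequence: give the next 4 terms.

65, -14, 60, 100

Read the sequence 4 terms at a time; column i is its own pattern.
Stream A: 33, 41, 49, 57 (arithmetic with common difference +8).
Stream B: -14, -14, -14, -14 (always -14).
Stream C: 12, 24, 36, 48 (linear: a_n = 12·n).
Stream D: 36, 49, 64, 81 (consecutive squares n² from n = 6).
Position 17 falls in stream A as its term 5, giving 65.
The 18th slot belongs to stream B; its 5th term is -14.
The 19th slot belongs to stream C; its 5th term is 60.
Term 20 comes from stream D (its 5th entry): 100.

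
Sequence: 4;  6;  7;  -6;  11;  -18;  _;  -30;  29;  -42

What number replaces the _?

The terms cycle through 2 interleaved subsequences.
Subsequence A: 4, 7, 11, ?, 29 — Fibonacci-style (each term is the sum of the two before it).
Subsequence B: 6, -6, -18, -30, -42 — arithmetic with common difference −12.
The gap is subsequence A's term 4; the rule gives 18.

18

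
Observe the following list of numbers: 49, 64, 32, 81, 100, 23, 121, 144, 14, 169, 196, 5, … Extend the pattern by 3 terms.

225, 256, -4

The slot pattern repeats as AAB (period 3), so there are 2 interleaved tracks.
Track A: 49, 64, 81, 100, 121, 144, 169, 196 (the squares 7², 8², 9², …).
Track B: 32, 23, 14, 5 (arithmetic with common difference −9).
The 13th slot belongs to track A; its 9th term is 225.
Position 14 → track A, term 10 = 256.
The 15th slot belongs to track B; its 5th term is -4.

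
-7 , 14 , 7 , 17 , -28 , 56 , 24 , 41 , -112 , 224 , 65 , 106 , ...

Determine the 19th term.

The slot pattern repeats as AABB (period 4), so there are 2 interleaved tracks.
Track A = -7, 14, -28, 56, -112, 224: a geometric progression (common ratio -2).
Track B = 7, 17, 24, 41, 65, 106: Fibonacci-style (each term is the sum of the two before it).
Position 19 falls in track B as its term 9, giving 448.

448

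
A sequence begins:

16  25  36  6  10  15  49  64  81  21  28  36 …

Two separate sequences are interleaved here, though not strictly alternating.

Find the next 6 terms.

Positions follow the repeating pattern AAABBB; grouping by letter gives 2 tracks.
Track A: 16, 25, 36, 49, 64, 81 — consecutive squares n² from n = 4.
Track B: 6, 10, 15, 21, 28, 36 — the triangular numbers T_3, T_4, ….
Term 13 comes from track A (its 7th entry): 100.
Position 14 → track A, term 8 = 121.
The 15th slot belongs to track A; its 9th term is 144.
Term 16 comes from track B (its 7th entry): 45.
Term 17 comes from track B (its 8th entry): 55.
Term 18 comes from track B (its 9th entry): 66.

100, 121, 144, 45, 55, 66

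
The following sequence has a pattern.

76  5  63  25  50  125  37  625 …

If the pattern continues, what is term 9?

Taking every 2nd term gives 2 separate tracks.
Stream A is 76, 63, 50, 37, which is arithmetic with common difference −13.
Stream B is 5, 25, 125, 625, which is successive powers of 5.
Position 9 falls in stream A as its term 5, giving 24.

24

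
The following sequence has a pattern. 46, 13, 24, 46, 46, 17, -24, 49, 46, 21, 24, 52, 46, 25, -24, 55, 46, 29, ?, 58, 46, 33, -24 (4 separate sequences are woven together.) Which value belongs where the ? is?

The terms cycle through 4 interleaved subsequences.
Stream A: 46, 46, 46, 46, 46, 46 — constant 46.
Stream B: 13, 17, 21, 25, 29, 33 — linear: a_n = 9 + 4·n.
Stream C: 24, -24, 24, -24, ?, -24 — oscillating between 24 and -24.
Stream D: 46, 49, 52, 55, 58 — arithmetic with common difference +3.
Filling stream C at index 5 by its rule yields 24.

24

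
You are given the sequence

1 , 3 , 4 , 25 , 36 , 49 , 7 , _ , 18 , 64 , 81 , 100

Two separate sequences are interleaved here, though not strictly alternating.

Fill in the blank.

The slot pattern repeats as AAABBB (period 6), so there are 2 interleaved tracks.
Track A: 1, 3, 4, 7, ?, 18 — Fibonacci-style (each term is the sum of the two before it).
Track B: 25, 36, 49, 64, 81, 100 — consecutive squares n² from n = 5.
Track A's pattern makes the blank 11.

11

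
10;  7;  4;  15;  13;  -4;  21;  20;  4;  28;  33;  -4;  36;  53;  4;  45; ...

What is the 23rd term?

225

Split by position mod 3: positions 1, 4, 7, … form one track, and each other residue class forms its own.
Stream A: 10, 15, 21, 28, 36, 45 (triangular numbers starting at T_4).
Stream B: 7, 13, 20, 33, 53 (Fibonacci-style (each term is the sum of the two before it)).
Stream C: 4, -4, 4, -4, 4 (oscillating between 4 and -4).
Position 23 → stream B, term 8 = 225.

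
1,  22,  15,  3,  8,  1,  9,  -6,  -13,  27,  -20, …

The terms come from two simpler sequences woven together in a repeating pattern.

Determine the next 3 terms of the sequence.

-27, 81, -34

Positions follow the repeating pattern ABB; grouping by letter gives 2 tracks.
Subsequence A: 1, 3, 9, 27 — powers 3^0, 3^1, 3^2, ….
Subsequence B: 22, 15, 8, 1, -6, -13, -20 — linear: a_n = 29 − 7·n.
Position 12 falls in subsequence B as its term 8, giving -27.
Term 13 comes from subsequence A (its 5th entry): 81.
Term 14 comes from subsequence B (its 9th entry): -34.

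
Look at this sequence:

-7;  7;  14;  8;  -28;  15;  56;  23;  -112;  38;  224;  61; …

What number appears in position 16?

160

Odd-indexed and even-indexed terms follow separate rules.
Track A = -7, 14, -28, 56, -112, 224: geometric, ×-2 each step.
Track B = 7, 8, 15, 23, 38, 61: a Fibonacci-like recurrence a_n = a_{n-1} + a_{n-2}.
Term 16 comes from track B (its 8th entry): 160.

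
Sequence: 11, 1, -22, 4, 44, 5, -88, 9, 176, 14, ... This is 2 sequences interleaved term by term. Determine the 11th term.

-352

Split by position mod 2 into 2 tracks.
Subsequence A: 11, -22, 44, -88, 176. Multiplying by -2 each time.
Subsequence B: 1, 4, 5, 9, 14. Each term equals the sum of the previous two.
Position 11 → subsequence A, term 6 = -352.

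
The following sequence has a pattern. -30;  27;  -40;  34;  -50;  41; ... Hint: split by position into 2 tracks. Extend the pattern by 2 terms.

-60, 48

Split by position mod 2 into 2 tracks.
Stream A: -30, -40, -50 — arithmetic, step −10.
Stream B: 27, 34, 41 — arithmetic, step +7.
The 7th slot belongs to stream A; its 4th term is -60.
The 8th slot belongs to stream B; its 4th term is 48.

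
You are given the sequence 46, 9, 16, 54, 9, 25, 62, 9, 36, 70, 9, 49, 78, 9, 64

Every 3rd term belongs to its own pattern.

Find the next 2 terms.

Read the sequence 3 terms at a time; column i is its own pattern.
Track A is 46, 54, 62, 70, 78, which is adding 8 each time.
Track B is 9, 9, 9, 9, 9, which is always 9.
Track C is 16, 25, 36, 49, 64, which is the squares 4², 5², 6², ….
Position 16 → track A, term 6 = 86.
Position 17 → track B, term 6 = 9.

86, 9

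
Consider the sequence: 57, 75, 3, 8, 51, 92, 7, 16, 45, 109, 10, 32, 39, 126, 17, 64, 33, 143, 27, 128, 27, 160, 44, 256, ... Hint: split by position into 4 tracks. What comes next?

Split by position mod 4 into 4 tracks.
Track A: 57, 51, 45, 39, 33, 27 (arithmetic with common difference −6).
Track B: 75, 92, 109, 126, 143, 160 (linear: a_n = 58 + 17·n).
Track C: 3, 7, 10, 17, 27, 44 (a Fibonacci-like recurrence a_n = a_{n-1} + a_{n-2}).
Track D: 8, 16, 32, 64, 128, 256 (successive powers of 2).
The 25th slot belongs to track A; its 7th term is 21.

21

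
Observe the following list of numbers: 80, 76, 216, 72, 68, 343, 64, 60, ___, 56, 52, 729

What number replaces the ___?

The slot pattern repeats as AAB (period 3), so there are 2 interleaved tracks.
Stream A = 80, 76, 72, 68, 64, 60, 56, 52: arithmetic, step −4.
Stream B = 216, 343, ?, 729: consecutive cubes n³ from n = 6.
Filling stream B at index 3 by its rule yields 512.

512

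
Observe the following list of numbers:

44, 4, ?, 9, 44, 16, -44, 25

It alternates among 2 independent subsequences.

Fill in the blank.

Odd-indexed and even-indexed terms follow separate rules.
Track A is 44, ?, 44, -44, which is oscillating between 44 and -44.
Track B is 4, 9, 16, 25, which is consecutive squares n² from n = 2.
Track A's pattern makes the blank -44.

-44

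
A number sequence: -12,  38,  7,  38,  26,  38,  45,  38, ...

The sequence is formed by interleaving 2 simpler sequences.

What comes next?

64

Odd-indexed and even-indexed terms follow separate rules.
Stream A: -12, 7, 26, 45 — linear: a_n = -31 + 19·n.
Stream B: 38, 38, 38, 38 — always 38.
The 9th slot belongs to stream A; its 5th term is 64.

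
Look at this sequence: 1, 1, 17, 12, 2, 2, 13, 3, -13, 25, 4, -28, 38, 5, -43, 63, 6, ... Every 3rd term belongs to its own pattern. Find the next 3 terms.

-58, 101, 7

Taking every 3rd term gives 3 separate tracks.
Stream A: 1, 12, 13, 25, 38, 63 — Fibonacci-style (each term is the sum of the two before it).
Stream B: 1, 2, 3, 4, 5, 6 — linear: a_n = n.
Stream C: 17, 2, -13, -28, -43 — linear: a_n = 32 − 15·n.
The 18th slot belongs to stream C; its 6th term is -58.
The 19th slot belongs to stream A; its 7th term is 101.
Position 20 → stream B, term 7 = 7.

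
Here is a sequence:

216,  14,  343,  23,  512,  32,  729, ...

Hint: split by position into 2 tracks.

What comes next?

41

The terms cycle through 2 interleaved subsequences.
Track A: 216, 343, 512, 729. Consecutive cubes n³ from n = 6.
Track B: 14, 23, 32. Arithmetic with common difference +9.
Term 8 comes from track B (its 4th entry): 41.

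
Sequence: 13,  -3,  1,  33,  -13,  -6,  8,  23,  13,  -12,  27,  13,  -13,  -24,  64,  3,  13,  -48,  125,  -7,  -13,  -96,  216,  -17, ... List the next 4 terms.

Taking every 4th term gives 4 separate tracks.
Track A: 13, -13, 13, -13, 13, -13 (the oscillation 13·(−1)^(n+1)).
Track B: -3, -6, -12, -24, -48, -96 (geometric with ratio 2).
Track C: 1, 8, 27, 64, 125, 216 (consecutive cubes n³ from n = 1).
Track D: 33, 23, 13, 3, -7, -17 (arithmetic with common difference −10).
The 25th slot belongs to track A; its 7th term is 13.
Term 26 comes from track B (its 7th entry): -192.
Position 27 falls in track C as its term 7, giving 343.
Position 28 falls in track D as its term 7, giving -27.

13, -192, 343, -27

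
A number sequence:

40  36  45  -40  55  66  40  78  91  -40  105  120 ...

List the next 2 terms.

Reading positions in blocks of 3 reveals the pattern ABB — 2 tracks woven together.
Track A: 40, -40, 40, -40 — the oscillation 40·(−1)^(n+1).
Track B: 36, 45, 55, 66, 78, 91, 105, 120 — triangular numbers n(n+1)/2 for n = 8, 9, ….
Position 13 → track A, term 5 = 40.
Term 14 comes from track B (its 9th entry): 136.

40, 136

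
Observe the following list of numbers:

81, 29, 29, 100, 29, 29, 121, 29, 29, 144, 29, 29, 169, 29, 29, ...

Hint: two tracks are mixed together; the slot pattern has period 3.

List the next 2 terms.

Positions follow the repeating pattern ABB; grouping by letter gives 2 tracks.
Stream A: 81, 100, 121, 144, 169 (consecutive squares n² from n = 9).
Stream B: 29, 29, 29, 29, 29, 29, 29, 29, 29, 29 (always 29).
Position 16 → stream A, term 6 = 196.
Position 17 falls in stream B as its term 11, giving 29.

196, 29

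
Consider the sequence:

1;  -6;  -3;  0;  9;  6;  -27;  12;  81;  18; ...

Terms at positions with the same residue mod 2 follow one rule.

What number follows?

-243

Split by position mod 2 into 2 tracks.
Subsequence A = 1, -3, 9, -27, 81: a geometric progression (common ratio -3).
Subsequence B = -6, 0, 6, 12, 18: arithmetic, step +6.
Term 11 comes from subsequence A (its 6th entry): -243.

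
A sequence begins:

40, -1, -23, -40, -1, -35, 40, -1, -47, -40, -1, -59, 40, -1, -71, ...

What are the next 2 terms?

-40, -1

The terms cycle through 3 interleaved subsequences.
Track A is 40, -40, 40, -40, 40, which is the oscillation 40·(−1)^(n+1).
Track B is -1, -1, -1, -1, -1, which is always -1.
Track C is -23, -35, -47, -59, -71, which is linear: a_n = -11 − 12·n.
Position 16 → track A, term 6 = -40.
Position 17 → track B, term 6 = -1.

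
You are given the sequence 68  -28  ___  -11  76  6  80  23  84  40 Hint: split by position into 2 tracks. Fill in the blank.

Odd-indexed and even-indexed terms follow separate rules.
Track A = 68, ?, 76, 80, 84: arithmetic with common difference +4.
Track B = -28, -11, 6, 23, 40: adding 17 each time.
The gap is track A's term 2; the rule gives 72.

72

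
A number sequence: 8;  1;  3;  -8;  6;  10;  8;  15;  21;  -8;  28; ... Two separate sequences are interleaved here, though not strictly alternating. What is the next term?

36

Reading positions in blocks of 3 reveals the pattern ABB — 2 tracks woven together.
Stream A: 8, -8, 8, -8 (oscillating between 8 and -8).
Stream B: 1, 3, 6, 10, 15, 21, 28 (triangular numbers starting at T_1).
Position 12 falls in stream B as its term 8, giving 36.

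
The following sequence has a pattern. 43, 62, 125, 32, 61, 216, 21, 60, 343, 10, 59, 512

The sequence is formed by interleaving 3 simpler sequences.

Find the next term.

Taking every 3rd term gives 3 separate tracks.
Track A is 43, 32, 21, 10, which is arithmetic with common difference −11.
Track B is 62, 61, 60, 59, which is arithmetic with common difference −1.
Track C is 125, 216, 343, 512, which is the cubes 5³, 6³, 7³, ….
Position 13 falls in track A as its term 5, giving -1.

-1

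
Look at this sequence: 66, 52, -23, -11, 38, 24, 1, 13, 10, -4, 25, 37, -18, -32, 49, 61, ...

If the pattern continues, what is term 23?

Positions follow the repeating pattern AABB; grouping by letter gives 2 tracks.
Track A is 66, 52, 38, 24, 10, -4, -18, -32, which is arithmetic with common difference −14.
Track B is -23, -11, 1, 13, 25, 37, 49, 61, which is linear: a_n = -35 + 12·n.
The 23rd slot belongs to track B; its 11th term is 97.

97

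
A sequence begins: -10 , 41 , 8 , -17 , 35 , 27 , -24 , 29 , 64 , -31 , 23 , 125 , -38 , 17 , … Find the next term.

Split by position mod 3: positions 1, 4, 7, … form one track, and each other residue class forms its own.
Stream A is -10, -17, -24, -31, -38, which is linear: a_n = -3 − 7·n.
Stream B is 41, 35, 29, 23, 17, which is linear: a_n = 47 − 6·n.
Stream C is 8, 27, 64, 125, which is the cubes 2³, 3³, 4³, ….
The 15th slot belongs to stream C; its 5th term is 216.

216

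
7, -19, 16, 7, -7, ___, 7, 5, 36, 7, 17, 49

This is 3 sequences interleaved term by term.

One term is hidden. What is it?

25

Split by position mod 3 into 3 tracks.
Subsequence A: 7, 7, 7, 7 (constant 7).
Subsequence B: -19, -7, 5, 17 (adding 12 each time).
Subsequence C: 16, ?, 36, 49 (perfect squares starting at 4²).
The gap is subsequence C's term 2; the rule gives 25.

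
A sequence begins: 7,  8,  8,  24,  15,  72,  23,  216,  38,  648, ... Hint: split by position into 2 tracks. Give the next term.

61

Split by position mod 2 into 2 tracks.
Subsequence A: 7, 8, 15, 23, 38 — a Fibonacci-like recurrence a_n = a_{n-1} + a_{n-2}.
Subsequence B: 8, 24, 72, 216, 648 — multiplying by 3 each time.
Term 11 comes from subsequence A (its 6th entry): 61.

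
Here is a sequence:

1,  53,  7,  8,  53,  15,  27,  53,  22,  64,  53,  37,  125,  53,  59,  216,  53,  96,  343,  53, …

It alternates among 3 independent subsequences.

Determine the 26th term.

53

The terms cycle through 3 interleaved subsequences.
Track A: 1, 8, 27, 64, 125, 216, 343 (consecutive cubes n³ from n = 1).
Track B: 53, 53, 53, 53, 53, 53, 53 (constant 53).
Track C: 7, 15, 22, 37, 59, 96 (Fibonacci-style (each term is the sum of the two before it)).
Position 26 → track B, term 9 = 53.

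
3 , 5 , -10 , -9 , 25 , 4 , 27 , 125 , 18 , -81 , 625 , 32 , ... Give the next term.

The terms cycle through 3 interleaved subsequences.
Stream A: 3, -9, 27, -81 — a geometric progression (common ratio -3).
Stream B: 5, 25, 125, 625 — powers 5^1, 5^2, 5^3, ….
Stream C: -10, 4, 18, 32 — arithmetic with common difference +14.
Term 13 comes from stream A (its 5th entry): 243.

243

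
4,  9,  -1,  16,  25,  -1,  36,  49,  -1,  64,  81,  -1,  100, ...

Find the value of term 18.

Reading positions in blocks of 3 reveals the pattern AAB — 2 tracks woven together.
Track A: 4, 9, 16, 25, 36, 49, 64, 81, 100 (consecutive squares n² from n = 2).
Track B: -1, -1, -1, -1 (the constant sequence -1).
The 18th slot belongs to track B; its 6th term is -1.

-1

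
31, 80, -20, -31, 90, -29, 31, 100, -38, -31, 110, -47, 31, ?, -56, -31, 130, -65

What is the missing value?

120

Taking every 3rd term gives 3 separate tracks.
Track A: 31, -31, 31, -31, 31, -31. The oscillation 31·(−1)^(n+1).
Track B: 80, 90, 100, 110, ?, 130. Adding 10 each time.
Track C: -20, -29, -38, -47, -56, -65. Arithmetic with common difference −9.
So the missing entry in track B is 120.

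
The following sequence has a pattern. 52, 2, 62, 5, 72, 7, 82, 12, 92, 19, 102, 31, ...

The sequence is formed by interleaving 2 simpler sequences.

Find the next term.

112

Taking every 2nd term gives 2 separate tracks.
Track A: 52, 62, 72, 82, 92, 102 (adding 10 each time).
Track B: 2, 5, 7, 12, 19, 31 (a Fibonacci-like recurrence a_n = a_{n-1} + a_{n-2}).
Term 13 comes from track A (its 7th entry): 112.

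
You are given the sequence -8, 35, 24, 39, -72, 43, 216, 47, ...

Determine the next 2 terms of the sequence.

The terms cycle through 2 interleaved subsequences.
Subsequence A: -8, 24, -72, 216 (a geometric progression (common ratio -3)).
Subsequence B: 35, 39, 43, 47 (adding 4 each time).
Term 9 comes from subsequence A (its 5th entry): -648.
Position 10 → subsequence B, term 5 = 51.

-648, 51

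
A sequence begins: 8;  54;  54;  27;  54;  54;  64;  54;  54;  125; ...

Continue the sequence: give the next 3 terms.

54, 54, 216

Positions follow the repeating pattern ABB; grouping by letter gives 2 tracks.
Subsequence A: 8, 27, 64, 125 — perfect cubes starting at 2³.
Subsequence B: 54, 54, 54, 54, 54, 54 — the constant sequence 54.
Term 11 comes from subsequence B (its 7th entry): 54.
Position 12 falls in subsequence B as its term 8, giving 54.
Position 13 falls in subsequence A as its term 5, giving 216.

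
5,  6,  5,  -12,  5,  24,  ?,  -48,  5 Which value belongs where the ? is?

Positions 1, 3, 5, … form one subsequence and positions 2, 4, 6, … form another.
Track A = 5, 5, 5, ?, 5: the constant sequence 5.
Track B = 6, -12, 24, -48: multiplying by -2 each time.
So the missing entry in track A is 5.

5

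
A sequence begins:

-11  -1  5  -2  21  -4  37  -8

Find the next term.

Taking every 2nd term gives 2 separate tracks.
Track A is -11, 5, 21, 37, which is linear: a_n = -27 + 16·n.
Track B is -1, -2, -4, -8, which is multiplying by 2 each time.
Position 9 → track A, term 5 = 53.

53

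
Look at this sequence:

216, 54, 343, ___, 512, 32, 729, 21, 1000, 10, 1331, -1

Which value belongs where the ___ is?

Split by position mod 2 into 2 tracks.
Stream A: 216, 343, 512, 729, 1000, 1331 — consecutive cubes n³ from n = 6.
Stream B: 54, ?, 32, 21, 10, -1 — linear: a_n = 65 − 11·n.
The gap is stream B's term 2; the rule gives 43.

43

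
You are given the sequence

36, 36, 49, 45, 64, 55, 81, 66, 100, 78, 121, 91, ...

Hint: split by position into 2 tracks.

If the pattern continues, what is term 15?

Taking every 2nd term gives 2 separate tracks.
Stream A = 36, 49, 64, 81, 100, 121: the squares 6², 7², 8², ….
Stream B = 36, 45, 55, 66, 78, 91: the triangular numbers T_8, T_9, ….
Term 15 comes from stream A (its 8th entry): 169.

169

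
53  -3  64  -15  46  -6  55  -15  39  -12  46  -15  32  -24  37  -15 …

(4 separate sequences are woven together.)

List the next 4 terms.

25, -48, 28, -15

Split by position mod 4: positions 1, 5, 9, … form one track, and each other residue class forms its own.
Track A: 53, 46, 39, 32 — linear: a_n = 60 − 7·n.
Track B: -3, -6, -12, -24 — geometric, ×2 each step.
Track C: 64, 55, 46, 37 — arithmetic with common difference −9.
Track D: -15, -15, -15, -15 — constant -15.
Term 17 comes from track A (its 5th entry): 25.
The 18th slot belongs to track B; its 5th term is -48.
Term 19 comes from track C (its 5th entry): 28.
Position 20 → track D, term 5 = -15.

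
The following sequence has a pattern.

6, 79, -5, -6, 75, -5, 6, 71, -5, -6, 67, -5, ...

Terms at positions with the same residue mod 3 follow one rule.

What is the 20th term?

Read the sequence 3 terms at a time; column i is its own pattern.
Stream A = 6, -6, 6, -6: oscillating between 6 and -6.
Stream B = 79, 75, 71, 67: arithmetic with common difference −4.
Stream C = -5, -5, -5, -5: constant -5.
Position 20 → stream B, term 7 = 55.

55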